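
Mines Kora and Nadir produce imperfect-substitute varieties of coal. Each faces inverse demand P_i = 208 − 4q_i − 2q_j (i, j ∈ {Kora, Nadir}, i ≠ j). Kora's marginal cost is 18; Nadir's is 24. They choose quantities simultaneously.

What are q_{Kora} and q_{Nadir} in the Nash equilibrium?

Mine Kora's profit: π = q_{Kora}(208 − 4q_{Kora} − 2q_{Nadir}) − 18q_{Kora}.
∂π/∂q_{Kora} = 190 − 8q_{Kora} − 2q_{Nadir} = 0 ⇒ q_{Kora} = 23.75 − 0.25q_{Nadir}.
Similarly q_{Nadir} = 23 − 0.25q_{Kora}.
Substituting the second reaction function into the first: q_{Kora} = 23.75 − 0.25(23 − 0.25q_{Kora}), which gives 0.9375q_{Kora} = 18 ⇒ q_{Kora} = 19.2.
Then q_{Nadir} = 23 − 0.25·19.2 = 18.2.

19.2, 18.2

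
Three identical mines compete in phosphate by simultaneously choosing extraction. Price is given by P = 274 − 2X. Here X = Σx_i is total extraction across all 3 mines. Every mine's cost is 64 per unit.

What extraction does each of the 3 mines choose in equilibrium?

26.25

A representative mine's profit is π_i = x_i(274 − 2X) − 64x_i, with X = x_i + Σ_{j≠i} x_j.
First-order condition: 210 − 4x_i − 2Σ_{j≠i} x_j = 0.
In a symmetric equilibrium every mine chooses the same x, so Σ_{j≠i} x_j = 2x. The condition becomes 210 − 8x = 0, giving x = 210/8 = 26.25.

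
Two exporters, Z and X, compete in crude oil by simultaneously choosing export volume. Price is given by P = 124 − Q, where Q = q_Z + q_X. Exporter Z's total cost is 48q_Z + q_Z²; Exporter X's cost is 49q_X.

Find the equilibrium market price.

Exporter Z's profit: π = q_Z(124 − (q_Z + q_X)) − 48q_Z − q_Z².
∂π/∂q_Z = 76 − 4q_Z − q_X = 0, so q_Z = 19 − 0.25q_X.
For X: ∂π/∂q_X = 75 − 2q_X − q_Z = 0 ⇒ q_X = 37.5 − 0.5q_Z.
Plugging q_X into Z's best response: q_Z = 19 − 0.25(37.5 − 0.5q_Z) ⇒ 0.875q_Z = 9.625, so q_Z = 11.
Then q_X = 37.5 − 0.5·11 = 32.
Equilibrium price: P = 124 − 43 = 81.

81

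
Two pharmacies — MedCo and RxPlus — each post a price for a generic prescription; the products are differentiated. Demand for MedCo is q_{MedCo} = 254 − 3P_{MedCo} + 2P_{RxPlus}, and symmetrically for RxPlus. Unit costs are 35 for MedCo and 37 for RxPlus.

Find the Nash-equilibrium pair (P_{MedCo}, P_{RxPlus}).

90.125, 90.875

MedCo's profit: π = (P_{MedCo} − 35)(254 − 3P_{MedCo} + 2P_{RxPlus}).
∂π/∂P_{MedCo} = 359 − 6P_{MedCo} + 2P_{RxPlus} = 0 ⇒ P_{MedCo} = 359/6 + (1/3)P_{RxPlus}.
Similarly P_{RxPlus} = 365/6 + (1/3)P_{MedCo}.
Substituting the second reaction function into the first: P_{MedCo} = 359/6 + (1/3)(365/6 + (1/3)P_{MedCo}), which gives (8/9)P_{MedCo} = 721/9 ⇒ P_{MedCo} = 90.125.
Then P_{RxPlus} = 365/6 + (1/3)·90.125 = 90.875.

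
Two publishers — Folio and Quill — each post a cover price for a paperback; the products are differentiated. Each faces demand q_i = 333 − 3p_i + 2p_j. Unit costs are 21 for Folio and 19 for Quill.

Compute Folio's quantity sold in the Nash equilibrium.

Folio's profit: π = (p_{Folio} − 21)(333 − 3p_{Folio} + 2p_{Quill}).
∂π/∂p_{Folio} = 396 − 6p_{Folio} + 2p_{Quill} = 0 ⇒ p_{Folio} = 66 + (1/3)p_{Quill}.
Similarly p_{Quill} = 65 + (1/3)p_{Folio}.
Substituting the second reaction function into the first: p_{Folio} = 66 + (1/3)(65 + (1/3)p_{Folio}), which gives (8/9)p_{Folio} = 263/3 ⇒ p_{Folio} = 98.625.
Then p_{Quill} = 65 + (1/3)·98.625 = 97.875.
q_{Folio} = 333 − 3·98.625 + 2·97.875 = 232.875.

232.875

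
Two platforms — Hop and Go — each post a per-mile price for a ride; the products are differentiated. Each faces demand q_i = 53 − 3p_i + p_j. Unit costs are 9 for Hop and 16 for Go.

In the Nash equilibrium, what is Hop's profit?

173.28

Hop's profit: π = (p_{Hop} − 9)(53 − 3p_{Hop} + p_{Go}).
∂π/∂p_{Hop} = 80 − 6p_{Hop} + p_{Go} = 0 ⇒ p_{Hop} = 40/3 + (1/6)p_{Go}.
Similarly p_{Go} = 101/6 + (1/6)p_{Hop}.
Substituting the second reaction function into the first: p_{Hop} = 40/3 + (1/6)(101/6 + (1/6)p_{Hop}), which gives (35/36)p_{Hop} = 581/36 ⇒ p_{Hop} = 16.6.
Then p_{Go} = 101/6 + (1/6)·16.6 = 19.6.
q_{Hop} = 53 − 3·16.6 + 19.6 = 22.8.
Profit = (16.6 − 9)·22.8 = 173.28.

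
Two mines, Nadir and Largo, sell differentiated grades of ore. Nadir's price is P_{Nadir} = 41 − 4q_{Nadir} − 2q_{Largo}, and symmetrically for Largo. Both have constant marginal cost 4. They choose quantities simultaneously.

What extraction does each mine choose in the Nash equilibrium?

Mine Nadir's profit: π = q_{Nadir}(41 − 4q_{Nadir} − 2q_{Largo}) − 4q_{Nadir}.
∂π/∂q_{Nadir} = 37 − 8q_{Nadir} − 2q_{Largo} = 0 ⇒ q_{Nadir} = 4.625 − 0.25q_{Largo}.
By symmetry q_{Largo} = q_{Nadir}; substituting into the reaction function, 1.25q_{Nadir} = 4.625 and q_{Nadir} = 3.7.

3.7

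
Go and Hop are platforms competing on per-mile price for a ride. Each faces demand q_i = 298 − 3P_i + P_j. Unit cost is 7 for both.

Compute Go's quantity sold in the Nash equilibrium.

Go's profit: π = (P_{Go} − 7)(298 − 3P_{Go} + P_{Hop}).
∂π/∂P_{Go} = 319 − 6P_{Go} + P_{Hop} = 0 ⇒ P_{Go} = 319/6 + (1/6)P_{Hop}.
Setting P_{Go} = P_{Hop} in the reaction function: P_{Go} = 319/6 + (1/6)P_{Go}, so P_{Go} = (319/6) / (5/6) = 63.8.
q_{Go} = 298 − 3·63.8 + 63.8 = 170.4.

170.4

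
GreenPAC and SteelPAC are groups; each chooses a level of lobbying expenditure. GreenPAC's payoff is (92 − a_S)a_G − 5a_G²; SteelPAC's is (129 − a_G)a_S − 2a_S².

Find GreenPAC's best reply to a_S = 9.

Expanding GreenPAC's payoff: 92a_G − a_Sa_G − 5a_G².
∂π/∂a_G = 92 − a_S − 10a_G = 0, so a_G = 9.2 − 0.1a_S.
At a_S = 9: a_G = 9.2 − 0.1·9 = 8.3.

8.3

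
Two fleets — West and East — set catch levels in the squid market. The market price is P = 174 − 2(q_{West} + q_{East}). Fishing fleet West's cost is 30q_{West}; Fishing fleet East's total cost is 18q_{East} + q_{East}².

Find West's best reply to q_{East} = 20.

26

Fishing fleet West's profit: π = q_{West}(174 − 2(q_{West} + q_{East})) − 30q_{West}.
∂π/∂q_{West} = 144 − 4q_{West} − 2q_{East} = 0, so q_{West} = 36 − 0.5q_{East}.
At q_{East} = 20: q_{West} = 36 − 0.5·20 = 26.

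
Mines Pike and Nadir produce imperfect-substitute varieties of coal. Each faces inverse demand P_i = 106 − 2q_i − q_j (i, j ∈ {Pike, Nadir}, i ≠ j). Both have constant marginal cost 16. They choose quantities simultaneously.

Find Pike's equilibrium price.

52

Mine Pike's profit: π = q_{Pike}(106 − 2q_{Pike} − q_{Nadir}) − 16q_{Pike}.
∂π/∂q_{Pike} = 90 − 4q_{Pike} − q_{Nadir} = 0 ⇒ q_{Pike} = 22.5 − 0.25q_{Nadir}.
Setting q_{Pike} = q_{Nadir} in the reaction function: q_{Pike} = 22.5 − 0.25q_{Pike}, so q_{Pike} = 22.5 / 1.25 = 18.
P_{Pike} = 106 − 2·18 − 18 = 52.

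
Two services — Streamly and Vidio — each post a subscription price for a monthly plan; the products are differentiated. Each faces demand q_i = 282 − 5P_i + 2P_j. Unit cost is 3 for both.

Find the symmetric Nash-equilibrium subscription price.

Streamly's profit: π = (P_{Streamly} − 3)(282 − 5P_{Streamly} + 2P_{Vidio}).
∂π/∂P_{Streamly} = 297 − 10P_{Streamly} + 2P_{Vidio} = 0 ⇒ P_{Streamly} = 29.7 + 0.2P_{Vidio}.
The game is symmetric, so in equilibrium P_{Vidio} = P_{Streamly}: the reaction function gives 0.8P_{Streamly} = 29.7, hence P_{Streamly} = 37.125.

37.125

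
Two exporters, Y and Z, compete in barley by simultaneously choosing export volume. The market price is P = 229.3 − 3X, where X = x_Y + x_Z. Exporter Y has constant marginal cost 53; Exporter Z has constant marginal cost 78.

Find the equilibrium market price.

Exporter Y's profit: π = x_Y(229.3 − 3(x_Y + x_Z)) − 53x_Y.
∂π/∂x_Y = 176.3 − 6x_Y − 3x_Z = 0, so x_Y = 1763/60 − 0.5x_Z.
By the same steps for Z: x_Z = 1513/60 − 0.5x_Y.
Plugging x_Z into Y's best response: x_Y = 1763/60 − 0.5(1513/60 − 0.5x_Y) ⇒ 0.75x_Y = 16.775, so x_Y = 671/30.
Then x_Z = 1513/60 − 0.5·(671/30) = 421/30.
Equilibrium price: P = 229.3 − 3·36.4 = 120.1.

120.1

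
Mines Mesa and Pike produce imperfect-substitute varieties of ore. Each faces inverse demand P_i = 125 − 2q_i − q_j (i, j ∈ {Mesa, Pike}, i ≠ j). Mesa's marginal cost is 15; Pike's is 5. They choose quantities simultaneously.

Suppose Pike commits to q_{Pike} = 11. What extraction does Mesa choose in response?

24.75

Mine Mesa's profit: π = q_{Mesa}(125 − 2q_{Mesa} − q_{Pike}) − 15q_{Mesa}.
∂π/∂q_{Mesa} = 110 − 4q_{Mesa} − q_{Pike} = 0 ⇒ q_{Mesa} = 27.5 − 0.25q_{Pike}.
At q_{Pike} = 11: q_{Mesa} = 27.5 − 0.25·11 = 24.75.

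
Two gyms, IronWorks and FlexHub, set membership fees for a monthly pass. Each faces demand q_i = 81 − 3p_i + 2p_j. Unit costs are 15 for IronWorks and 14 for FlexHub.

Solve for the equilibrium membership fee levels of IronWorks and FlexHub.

IronWorks's profit: π = (p_{IronWorks} − 15)(81 − 3p_{IronWorks} + 2p_{FlexHub}).
∂π/∂p_{IronWorks} = 126 − 6p_{IronWorks} + 2p_{FlexHub} = 0 ⇒ p_{IronWorks} = 21 + (1/3)p_{FlexHub}.
Similarly p_{FlexHub} = 20.5 + (1/3)p_{IronWorks}.
Plugging p_{FlexHub} into IronWorks's best response: p_{IronWorks} = 21 + (1/3)(20.5 + (1/3)p_{IronWorks}) ⇒ (8/9)p_{IronWorks} = 167/6, so p_{IronWorks} = 31.3125.
Then p_{FlexHub} = 20.5 + (1/3)·31.3125 = 30.9375.

31.3125, 30.9375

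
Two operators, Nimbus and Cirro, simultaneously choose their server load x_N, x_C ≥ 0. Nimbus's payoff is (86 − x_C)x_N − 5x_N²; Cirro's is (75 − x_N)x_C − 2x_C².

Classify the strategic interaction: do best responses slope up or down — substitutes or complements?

strategic substitutes

Expanding Nimbus's payoff: 86x_N − x_Cx_N − 5x_N².
∂π/∂x_N = 86 − x_C − 10x_N = 0, so x_N = 8.6 − 0.1x_C.
The best-response slope dx_N/dx_C = −0.1 < 0: the reaction function is downward-sloping, so the choices are strategic substitutes.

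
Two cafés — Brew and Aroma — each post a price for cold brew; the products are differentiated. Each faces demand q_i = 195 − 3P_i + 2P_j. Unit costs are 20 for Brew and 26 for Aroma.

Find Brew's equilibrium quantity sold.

Brew's profit: π = (P_{Brew} − 20)(195 − 3P_{Brew} + 2P_{Aroma}).
∂π/∂P_{Brew} = 255 − 6P_{Brew} + 2P_{Aroma} = 0 ⇒ P_{Brew} = 42.5 + (1/3)P_{Aroma}.
Similarly P_{Aroma} = 45.5 + (1/3)P_{Brew}.
Plugging P_{Aroma} into Brew's best response: P_{Brew} = 42.5 + (1/3)(45.5 + (1/3)P_{Brew}) ⇒ (8/9)P_{Brew} = 173/3, so P_{Brew} = 64.875.
Then P_{Aroma} = 45.5 + (1/3)·64.875 = 67.125.
q_{Brew} = 195 − 3·64.875 + 2·67.125 = 134.625.

134.625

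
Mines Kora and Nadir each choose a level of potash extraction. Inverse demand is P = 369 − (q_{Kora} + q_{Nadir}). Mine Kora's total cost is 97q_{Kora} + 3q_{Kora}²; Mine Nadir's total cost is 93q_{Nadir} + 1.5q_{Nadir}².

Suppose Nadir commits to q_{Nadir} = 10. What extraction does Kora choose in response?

32.75

Mine Kora's profit: π = q_{Kora}(369 − (q_{Kora} + q_{Nadir})) − 97q_{Kora} − 3q_{Kora}².
∂π/∂q_{Kora} = 272 − 8q_{Kora} − q_{Nadir} = 0, so q_{Kora} = 34 − 0.125q_{Nadir}.
At q_{Nadir} = 10: q_{Kora} = 34 − 0.125·10 = 32.75.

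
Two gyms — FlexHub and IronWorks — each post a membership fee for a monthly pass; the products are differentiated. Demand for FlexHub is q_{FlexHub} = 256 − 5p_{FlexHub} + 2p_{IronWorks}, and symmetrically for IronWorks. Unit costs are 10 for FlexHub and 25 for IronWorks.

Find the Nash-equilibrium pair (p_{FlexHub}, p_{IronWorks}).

FlexHub's profit: π = (p_{FlexHub} − 10)(256 − 5p_{FlexHub} + 2p_{IronWorks}).
∂π/∂p_{FlexHub} = 306 − 10p_{FlexHub} + 2p_{IronWorks} = 0 ⇒ p_{FlexHub} = 30.6 + 0.2p_{IronWorks}.
Similarly p_{IronWorks} = 38.1 + 0.2p_{FlexHub}.
Substituting the second reaction function into the first: p_{FlexHub} = 30.6 + 0.2(38.1 + 0.2p_{FlexHub}), which gives 0.96p_{FlexHub} = 38.22 ⇒ p_{FlexHub} = 39.8125.
Then p_{IronWorks} = 38.1 + 0.2·39.8125 = 46.0625.

39.8125, 46.0625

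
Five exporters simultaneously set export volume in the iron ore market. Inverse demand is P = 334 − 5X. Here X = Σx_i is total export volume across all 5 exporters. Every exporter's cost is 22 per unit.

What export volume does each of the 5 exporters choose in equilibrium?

10.4

A representative exporter's profit is π_i = x_i(334 − 5X) − 22x_i, with X = x_i + Σ_{j≠i} x_j.
First-order condition: 312 − 10x_i − 5Σ_{j≠i} x_j = 0.
In a symmetric equilibrium every exporter chooses the same x, so Σ_{j≠i} x_j = 4x. The condition becomes 312 − 30x = 0, giving x = 312/30 = 10.4.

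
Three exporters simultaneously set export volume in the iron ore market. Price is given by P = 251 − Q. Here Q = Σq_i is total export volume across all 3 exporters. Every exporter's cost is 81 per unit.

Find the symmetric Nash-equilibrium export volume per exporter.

42.5

A representative exporter's profit is π_i = q_i(251 − Q) − 81q_i, with Q = q_i + Σ_{j≠i} q_j.
First-order condition: 170 − 2q_i − Σ_{j≠i} q_j = 0.
Imposing symmetry (q_j = q for all j) turns Σ_{j≠i} q_j into 2q, so 170 = 4q and q = 42.5.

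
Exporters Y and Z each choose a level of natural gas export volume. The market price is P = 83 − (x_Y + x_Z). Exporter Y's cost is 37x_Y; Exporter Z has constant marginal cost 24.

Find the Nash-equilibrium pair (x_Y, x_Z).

Exporter Y's profit: π = x_Y(83 − (x_Y + x_Z)) − 37x_Y.
∂π/∂x_Y = 46 − 2x_Y − x_Z = 0, so x_Y = 23 − 0.5x_Z.
By the same steps for Z: x_Z = 29.5 − 0.5x_Y.
Substituting the second reaction function into the first: x_Y = 23 − 0.5(29.5 − 0.5x_Y), which gives 0.75x_Y = 8.25 ⇒ x_Y = 11.
Then x_Z = 29.5 − 0.5·11 = 24.

11, 24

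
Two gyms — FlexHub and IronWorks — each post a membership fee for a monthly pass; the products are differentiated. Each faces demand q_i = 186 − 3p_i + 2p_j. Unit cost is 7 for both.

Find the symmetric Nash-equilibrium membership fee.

51.75

FlexHub's profit: π = (p_{FlexHub} − 7)(186 − 3p_{FlexHub} + 2p_{IronWorks}).
∂π/∂p_{FlexHub} = 207 − 6p_{FlexHub} + 2p_{IronWorks} = 0 ⇒ p_{FlexHub} = 34.5 + (1/3)p_{IronWorks}.
By symmetry p_{IronWorks} = p_{FlexHub}; substituting into the reaction function, (2/3)p_{FlexHub} = 34.5 and p_{FlexHub} = 51.75.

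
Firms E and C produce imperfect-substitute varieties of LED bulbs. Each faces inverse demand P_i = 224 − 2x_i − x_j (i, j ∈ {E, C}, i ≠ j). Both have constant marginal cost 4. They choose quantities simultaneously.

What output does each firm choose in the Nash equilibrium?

Firm E's profit: π = x_E(224 − 2x_E − x_C) − 4x_E.
∂π/∂x_E = 220 − 4x_E − x_C = 0 ⇒ x_E = 55 − 0.25x_C.
By symmetry x_C = x_E; substituting into the reaction function, 1.25x_E = 55 and x_E = 44.

44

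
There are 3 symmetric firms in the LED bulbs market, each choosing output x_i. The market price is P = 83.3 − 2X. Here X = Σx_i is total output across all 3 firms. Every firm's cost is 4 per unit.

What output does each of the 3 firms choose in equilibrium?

9.9125

A representative firm's profit is π_i = x_i(83.3 − 2X) − 4x_i, with X = x_i + Σ_{j≠i} x_j.
First-order condition: 79.3 − 4x_i − 2Σ_{j≠i} x_j = 0.
In a symmetric equilibrium every firm chooses the same x, so Σ_{j≠i} x_j = 2x. The condition becomes 79.3 − 8x = 0, giving x = 79.3/8 = 9.9125.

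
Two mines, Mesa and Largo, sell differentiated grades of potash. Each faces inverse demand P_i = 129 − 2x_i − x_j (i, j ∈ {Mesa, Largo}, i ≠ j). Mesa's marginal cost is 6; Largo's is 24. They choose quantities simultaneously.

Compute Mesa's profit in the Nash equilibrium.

1331.28

Mine Mesa's profit: π = x_{Mesa}(129 − 2x_{Mesa} − x_{Largo}) − 6x_{Mesa}.
∂π/∂x_{Mesa} = 123 − 4x_{Mesa} − x_{Largo} = 0 ⇒ x_{Mesa} = 30.75 − 0.25x_{Largo}.
Similarly x_{Largo} = 26.25 − 0.25x_{Mesa}.
Plugging x_{Largo} into Mesa's best response: x_{Mesa} = 30.75 − 0.25(26.25 − 0.25x_{Mesa}) ⇒ 0.9375x_{Mesa} = 24.1875, so x_{Mesa} = 25.8.
Then x_{Largo} = 26.25 − 0.25·25.8 = 19.8.
P_{Mesa} = 129 − 2·25.8 − 19.8 = 57.6.
Profit = (57.6 − 6)·25.8 = 1331.28.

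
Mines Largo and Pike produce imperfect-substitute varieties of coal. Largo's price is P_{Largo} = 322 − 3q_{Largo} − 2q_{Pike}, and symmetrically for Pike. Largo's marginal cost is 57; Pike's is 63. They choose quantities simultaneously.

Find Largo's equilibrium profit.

3366.75

Mine Largo's profit: π = q_{Largo}(322 − 3q_{Largo} − 2q_{Pike}) − 57q_{Largo}.
∂π/∂q_{Largo} = 265 − 6q_{Largo} − 2q_{Pike} = 0 ⇒ q_{Largo} = 265/6 − (1/3)q_{Pike}.
Similarly q_{Pike} = 259/6 − (1/3)q_{Largo}.
Substituting the second reaction function into the first: q_{Largo} = 265/6 − (1/3)(259/6 − (1/3)q_{Largo}), which gives (8/9)q_{Largo} = 268/9 ⇒ q_{Largo} = 33.5.
Then q_{Pike} = 259/6 − (1/3)·33.5 = 32.
P_{Largo} = 322 − 3·33.5 − 2·32 = 157.5.
Profit = (157.5 − 57)·33.5 = 3366.75.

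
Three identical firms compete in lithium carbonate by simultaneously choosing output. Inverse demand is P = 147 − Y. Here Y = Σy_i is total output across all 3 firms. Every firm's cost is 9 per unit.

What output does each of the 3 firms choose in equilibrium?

A representative firm's profit is π_i = y_i(147 − Y) − 9y_i, with Y = y_i + Σ_{j≠i} y_j.
First-order condition: 138 − 2y_i − Σ_{j≠i} y_j = 0.
In a symmetric equilibrium every firm chooses the same y, so Σ_{j≠i} y_j = 2y. The condition becomes 138 − 4y = 0, giving y = 138/4 = 34.5.

34.5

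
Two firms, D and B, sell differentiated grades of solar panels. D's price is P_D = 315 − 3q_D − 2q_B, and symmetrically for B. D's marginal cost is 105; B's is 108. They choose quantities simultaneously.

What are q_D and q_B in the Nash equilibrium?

Firm D's profit: π = q_D(315 − 3q_D − 2q_B) − 105q_D.
∂π/∂q_D = 210 − 6q_D − 2q_B = 0 ⇒ q_D = 35 − (1/3)q_B.
Similarly q_B = 34.5 − (1/3)q_D.
Plugging q_B into D's best response: q_D = 35 − (1/3)(34.5 − (1/3)q_D) ⇒ (8/9)q_D = 23.5, so q_D = 26.4375.
Then q_B = 34.5 − (1/3)·26.4375 = 25.6875.

26.4375, 25.6875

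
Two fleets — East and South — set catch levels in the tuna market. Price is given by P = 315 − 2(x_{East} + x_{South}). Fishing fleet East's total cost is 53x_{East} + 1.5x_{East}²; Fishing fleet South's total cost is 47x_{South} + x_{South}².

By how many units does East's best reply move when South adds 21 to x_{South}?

-6

Fishing fleet East's profit: π = x_{East}(315 − 2(x_{East} + x_{South})) − 53x_{East} − 1.5x_{East}².
∂π/∂x_{East} = 262 − 7x_{East} − 2x_{South} = 0, so x_{East} = 262/7 − (2/7)x_{South}.
The reaction-function slope is −2/7, so a 21-unit rise in x_{South} moves x_{East} by −2/7 × 21 = −6. East's best response falls — the actions are strategic substitutes.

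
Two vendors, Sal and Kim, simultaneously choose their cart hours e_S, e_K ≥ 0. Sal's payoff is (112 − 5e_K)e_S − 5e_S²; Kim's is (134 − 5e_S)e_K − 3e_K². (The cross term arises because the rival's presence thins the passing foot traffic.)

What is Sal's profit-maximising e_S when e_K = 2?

10.2

Expanding Sal's payoff: 112e_S − 5e_Ke_S − 5e_S².
∂π/∂e_S = 112 − 5e_K − 10e_S = 0, so e_S = 11.2 − 0.5e_K.
At e_K = 2: e_S = 11.2 − 0.5·2 = 10.2.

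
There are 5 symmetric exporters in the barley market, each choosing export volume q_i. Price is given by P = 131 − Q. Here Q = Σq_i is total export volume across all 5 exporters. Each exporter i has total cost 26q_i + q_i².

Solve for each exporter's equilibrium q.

13.125

A representative exporter's profit is π_i = q_i(131 − Q) − 26q_i − q_i², with Q = q_i + Σ_{j≠i} q_j.
First-order condition: 105 − 4q_i − Σ_{j≠i} q_j = 0.
Imposing symmetry (q_j = q for all j) turns Σ_{j≠i} q_j into 4q, so 105 = 8q and q = 13.125.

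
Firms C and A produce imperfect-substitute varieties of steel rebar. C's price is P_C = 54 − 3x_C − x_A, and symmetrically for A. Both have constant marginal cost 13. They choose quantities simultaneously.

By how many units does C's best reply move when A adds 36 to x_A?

-6

Firm C's profit: π = x_C(54 − 3x_C − x_A) − 13x_C.
∂π/∂x_C = 41 − 6x_C − x_A = 0 ⇒ x_C = 41/6 − (1/6)x_A.
The reaction-function slope is −1/6, so a 36-unit rise in x_A moves x_C by −1/6 × 36 = −6. C's best response falls — the actions are strategic substitutes.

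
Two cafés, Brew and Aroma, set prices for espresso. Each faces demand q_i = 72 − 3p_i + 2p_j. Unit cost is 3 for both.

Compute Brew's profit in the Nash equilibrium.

Brew's profit: π = (p_{Brew} − 3)(72 − 3p_{Brew} + 2p_{Aroma}).
∂π/∂p_{Brew} = 81 − 6p_{Brew} + 2p_{Aroma} = 0 ⇒ p_{Brew} = 13.5 + (1/3)p_{Aroma}.
Setting p_{Brew} = p_{Aroma} in the reaction function: p_{Brew} = 13.5 + (1/3)p_{Brew}, so p_{Brew} = 13.5 / (2/3) = 20.25.
q_{Brew} = 72 − 3·20.25 + 2·20.25 = 51.75.
Profit = (20.25 − 3)·51.75 = 892.6875.

892.6875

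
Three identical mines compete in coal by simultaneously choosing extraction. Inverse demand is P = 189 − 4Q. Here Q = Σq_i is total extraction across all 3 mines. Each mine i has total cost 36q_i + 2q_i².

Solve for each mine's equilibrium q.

A representative mine's profit is π_i = q_i(189 − 4Q) − 36q_i − 2q_i², with Q = q_i + Σ_{j≠i} q_j.
First-order condition: 153 − 12q_i − 4Σ_{j≠i} q_j = 0.
Imposing symmetry (q_j = q for all j) turns Σ_{j≠i} q_j into 2q, so 153 = 20q and q = 7.65.

7.65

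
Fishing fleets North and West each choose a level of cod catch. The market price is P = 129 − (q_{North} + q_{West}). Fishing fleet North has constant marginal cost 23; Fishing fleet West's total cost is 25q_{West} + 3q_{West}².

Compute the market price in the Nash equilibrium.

72.6

Fishing fleet North's profit: π = q_{North}(129 − (q_{North} + q_{West})) − 23q_{North}.
∂π/∂q_{North} = 106 − 2q_{North} − q_{West} = 0, so q_{North} = 53 − 0.5q_{West}.
For West: ∂π/∂q_{West} = 104 − 8q_{West} − q_{North} = 0 ⇒ q_{West} = 13 − 0.125q_{North}.
Solving the two reaction functions simultaneously: (1 − (−0.5)(−0.125))q_{North} = 53 − 0.5·13, so 0.9375q_{North} = 46.5 and q_{North} = 49.6.
Then q_{West} = 13 − 0.125·49.6 = 6.8.
Equilibrium price: P = 129 − 56.4 = 72.6.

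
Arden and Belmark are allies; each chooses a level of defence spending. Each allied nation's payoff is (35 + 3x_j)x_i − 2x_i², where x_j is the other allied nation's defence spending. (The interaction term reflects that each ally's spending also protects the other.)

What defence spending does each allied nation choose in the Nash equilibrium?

35

Arden's payoff is (35 + 3x_B)x_A − 2x_A².
∂π/∂x_A = 35 + 3x_B − 4x_A = 0, so x_A = 8.75 + 0.75x_B.
The game is symmetric, so in equilibrium x_B = x_A: the reaction function gives 0.25x_A = 8.75, hence x_A = 35.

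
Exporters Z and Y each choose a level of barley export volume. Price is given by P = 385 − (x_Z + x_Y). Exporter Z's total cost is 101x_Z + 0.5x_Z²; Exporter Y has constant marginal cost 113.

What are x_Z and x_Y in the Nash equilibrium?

Exporter Z's profit: π = x_Z(385 − (x_Z + x_Y)) − 101x_Z − 0.5x_Z².
∂π/∂x_Z = 284 − 3x_Z − x_Y = 0, so x_Z = 284/3 − (1/3)x_Y.
For Y: ∂π/∂x_Y = 272 − 2x_Y − x_Z = 0 ⇒ x_Y = 136 − 0.5x_Z.
Plugging x_Y into Z's best response: x_Z = 284/3 − (1/3)(136 − 0.5x_Z) ⇒ (5/6)x_Z = 148/3, so x_Z = 59.2.
Then x_Y = 136 − 0.5·59.2 = 106.4.

59.2, 106.4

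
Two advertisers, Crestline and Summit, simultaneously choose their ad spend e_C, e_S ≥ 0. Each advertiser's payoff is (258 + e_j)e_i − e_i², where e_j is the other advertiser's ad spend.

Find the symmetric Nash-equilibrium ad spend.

Crestline's payoff is (258 + e_S)e_C − e_C².
∂π/∂e_C = 258 + e_S − 2e_C = 0, so e_C = 129 + 0.5e_S.
By symmetry e_S = e_C; substituting into the reaction function, 0.5e_C = 129 and e_C = 258.

258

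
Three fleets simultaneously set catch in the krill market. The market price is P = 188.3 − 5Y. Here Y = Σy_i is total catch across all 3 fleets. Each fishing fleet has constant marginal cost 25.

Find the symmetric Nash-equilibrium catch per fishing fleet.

A representative fishing fleet's profit is π_i = y_i(188.3 − 5Y) − 25y_i, with Y = y_i + Σ_{j≠i} y_j.
First-order condition: 163.3 − 10y_i − 5Σ_{j≠i} y_j = 0.
With identical fishing fleets, set every y_j = y: then 163.3 − 10y − 10y = 0, i.e. y = 163.3/20 = 8.165.

8.165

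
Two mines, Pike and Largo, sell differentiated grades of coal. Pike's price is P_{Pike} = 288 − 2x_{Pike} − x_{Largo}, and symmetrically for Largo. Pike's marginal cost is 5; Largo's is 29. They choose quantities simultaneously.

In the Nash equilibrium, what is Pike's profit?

6774.48

Mine Pike's profit: π = x_{Pike}(288 − 2x_{Pike} − x_{Largo}) − 5x_{Pike}.
∂π/∂x_{Pike} = 283 − 4x_{Pike} − x_{Largo} = 0 ⇒ x_{Pike} = 70.75 − 0.25x_{Largo}.
Similarly x_{Largo} = 64.75 − 0.25x_{Pike}.
Solving the two reaction functions simultaneously: (1 − (−0.25)(−0.25))x_{Pike} = 70.75 − 0.25·64.75, so 0.9375x_{Pike} = 54.5625 and x_{Pike} = 58.2.
Then x_{Largo} = 64.75 − 0.25·58.2 = 50.2.
P_{Pike} = 288 − 2·58.2 − 50.2 = 121.4.
Profit = (121.4 − 5)·58.2 = 6774.48.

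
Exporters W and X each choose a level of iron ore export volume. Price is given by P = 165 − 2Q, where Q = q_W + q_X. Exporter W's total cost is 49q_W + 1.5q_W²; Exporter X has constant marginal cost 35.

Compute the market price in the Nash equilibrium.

Exporter W's profit: π = q_W(165 − 2(q_W + q_X)) − 49q_W − 1.5q_W².
∂π/∂q_W = 116 − 7q_W − 2q_X = 0, so q_W = 116/7 − (2/7)q_X.
For X: ∂π/∂q_X = 130 − 4q_X − 2q_W = 0 ⇒ q_X = 32.5 − 0.5q_W.
Plugging q_X into W's best response: q_W = 116/7 − (2/7)(32.5 − 0.5q_W) ⇒ (6/7)q_W = 51/7, so q_W = 8.5.
Then q_X = 32.5 − 0.5·8.5 = 28.25.
Equilibrium price: P = 165 − 2·36.75 = 91.5.

91.5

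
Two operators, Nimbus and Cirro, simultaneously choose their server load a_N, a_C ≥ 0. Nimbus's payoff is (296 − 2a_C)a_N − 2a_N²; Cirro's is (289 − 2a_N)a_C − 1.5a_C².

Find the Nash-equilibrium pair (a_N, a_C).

38.75, 70.5

Expanding Nimbus's payoff: 296a_N − 2a_Ca_N − 2a_N².
∂π/∂a_N = 296 − 2a_C − 4a_N = 0, so a_N = 74 − 0.5a_C.
Likewise for Cirro: a_C = 289/3 − (2/3)a_N.
Substituting the second reaction function into the first: a_N = 74 − 0.5(289/3 − (2/3)a_N), which gives (2/3)a_N = 155/6 ⇒ a_N = 38.75.
Then a_C = 289/3 − (2/3)·38.75 = 70.5.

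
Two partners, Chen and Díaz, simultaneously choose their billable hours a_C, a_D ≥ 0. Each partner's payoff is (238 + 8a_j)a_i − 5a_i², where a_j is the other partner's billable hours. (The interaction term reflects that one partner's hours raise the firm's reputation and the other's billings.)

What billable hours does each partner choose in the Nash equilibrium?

Chen's payoff is (238 + 8a_D)a_C − 5a_C².
∂π/∂a_C = 238 + 8a_D − 10a_C = 0, so a_C = 23.8 + 0.8a_D.
By symmetry a_D = a_C; substituting into the reaction function, 0.2a_C = 23.8 and a_C = 119.

119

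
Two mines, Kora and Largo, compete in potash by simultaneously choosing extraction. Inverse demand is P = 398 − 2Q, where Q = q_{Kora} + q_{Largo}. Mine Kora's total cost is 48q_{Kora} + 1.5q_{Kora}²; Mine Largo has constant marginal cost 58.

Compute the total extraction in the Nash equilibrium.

Mine Kora's profit: π = q_{Kora}(398 − 2(q_{Kora} + q_{Largo})) − 48q_{Kora} − 1.5q_{Kora}².
∂π/∂q_{Kora} = 350 − 7q_{Kora} − 2q_{Largo} = 0, so q_{Kora} = 50 − (2/7)q_{Largo}.
For Largo: ∂π/∂q_{Largo} = 340 − 4q_{Largo} − 2q_{Kora} = 0 ⇒ q_{Largo} = 85 − 0.5q_{Kora}.
Plugging q_{Largo} into Kora's best response: q_{Kora} = 50 − (2/7)(85 − 0.5q_{Kora}) ⇒ (6/7)q_{Kora} = 180/7, so q_{Kora} = 30.
Then q_{Largo} = 85 − 0.5·30 = 70.
Total extraction: 30 + 70 = 100.

100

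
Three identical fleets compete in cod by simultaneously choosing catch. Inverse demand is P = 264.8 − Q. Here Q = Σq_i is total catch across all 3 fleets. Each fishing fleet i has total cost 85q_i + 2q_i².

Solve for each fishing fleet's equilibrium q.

A representative fishing fleet's profit is π_i = q_i(264.8 − Q) − 85q_i − 2q_i², with Q = q_i + Σ_{j≠i} q_j.
First-order condition: 179.8 − 6q_i − Σ_{j≠i} q_j = 0.
In a symmetric equilibrium every fishing fleet chooses the same q, so Σ_{j≠i} q_j = 2q. The condition becomes 179.8 − 8q = 0, giving q = 179.8/8 = 22.475.

22.475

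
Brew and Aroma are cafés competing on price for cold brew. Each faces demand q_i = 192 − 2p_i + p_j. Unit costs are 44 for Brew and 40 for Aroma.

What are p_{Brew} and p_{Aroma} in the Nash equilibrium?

Brew's profit: π = (p_{Brew} − 44)(192 − 2p_{Brew} + p_{Aroma}).
∂π/∂p_{Brew} = 280 − 4p_{Brew} + p_{Aroma} = 0 ⇒ p_{Brew} = 70 + 0.25p_{Aroma}.
Similarly p_{Aroma} = 68 + 0.25p_{Brew}.
Substituting the second reaction function into the first: p_{Brew} = 70 + 0.25(68 + 0.25p_{Brew}), which gives 0.9375p_{Brew} = 87 ⇒ p_{Brew} = 92.8.
Then p_{Aroma} = 68 + 0.25·92.8 = 91.2.

92.8, 91.2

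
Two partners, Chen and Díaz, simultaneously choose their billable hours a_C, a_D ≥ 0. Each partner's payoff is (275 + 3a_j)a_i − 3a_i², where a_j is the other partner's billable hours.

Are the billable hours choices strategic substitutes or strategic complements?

strategic complements

Chen's payoff is (275 + 3a_D)a_C − 3a_C².
∂π/∂a_C = 275 + 3a_D − 6a_C = 0, so a_C = 275/6 + 0.5a_D.
The best-response slope da_C/da_D = 0.5 > 0: the reaction function is upward-sloping, so the choices are strategic complements.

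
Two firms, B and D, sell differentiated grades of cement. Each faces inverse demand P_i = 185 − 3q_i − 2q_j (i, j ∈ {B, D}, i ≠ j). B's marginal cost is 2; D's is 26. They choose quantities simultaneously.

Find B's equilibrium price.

Firm B's profit: π = q_B(185 − 3q_B − 2q_D) − 2q_B.
∂π/∂q_B = 183 − 6q_B − 2q_D = 0 ⇒ q_B = 30.5 − (1/3)q_D.
Similarly q_D = 26.5 − (1/3)q_B.
Solving the two reaction functions simultaneously: (1 − (−1/3)(−1/3))q_B = 30.5 − (1/3)·26.5, so (8/9)q_B = 65/3 and q_B = 24.375.
Then q_D = 26.5 − (1/3)·24.375 = 18.375.
P_B = 185 − 3·24.375 − 2·18.375 = 75.125.

75.125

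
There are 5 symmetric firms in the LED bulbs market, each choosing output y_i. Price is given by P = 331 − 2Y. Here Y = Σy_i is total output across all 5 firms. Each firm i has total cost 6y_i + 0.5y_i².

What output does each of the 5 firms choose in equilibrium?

A representative firm's profit is π_i = y_i(331 − 2Y) − 6y_i − 0.5y_i², with Y = y_i + Σ_{j≠i} y_j.
First-order condition: 325 − 5y_i − 2Σ_{j≠i} y_j = 0.
With identical firms, set every y_j = y: then 325 − 5y − 8y = 0, i.e. y = 325/13 = 25.

25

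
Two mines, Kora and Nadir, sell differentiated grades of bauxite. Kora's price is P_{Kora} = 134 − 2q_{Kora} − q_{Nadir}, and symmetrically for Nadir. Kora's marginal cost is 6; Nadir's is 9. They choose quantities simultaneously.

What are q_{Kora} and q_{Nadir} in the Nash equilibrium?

Mine Kora's profit: π = q_{Kora}(134 − 2q_{Kora} − q_{Nadir}) − 6q_{Kora}.
∂π/∂q_{Kora} = 128 − 4q_{Kora} − q_{Nadir} = 0 ⇒ q_{Kora} = 32 − 0.25q_{Nadir}.
Similarly q_{Nadir} = 31.25 − 0.25q_{Kora}.
Substituting the second reaction function into the first: q_{Kora} = 32 − 0.25(31.25 − 0.25q_{Kora}), which gives 0.9375q_{Kora} = 24.1875 ⇒ q_{Kora} = 25.8.
Then q_{Nadir} = 31.25 − 0.25·25.8 = 24.8.

25.8, 24.8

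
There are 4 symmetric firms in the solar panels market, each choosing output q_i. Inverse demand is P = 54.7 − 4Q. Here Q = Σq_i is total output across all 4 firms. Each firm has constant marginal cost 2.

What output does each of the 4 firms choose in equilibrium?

A representative firm's profit is π_i = q_i(54.7 − 4Q) − 2q_i, with Q = q_i + Σ_{j≠i} q_j.
First-order condition: 52.7 − 8q_i − 4Σ_{j≠i} q_j = 0.
In a symmetric equilibrium every firm chooses the same q, so Σ_{j≠i} q_j = 3q. The condition becomes 52.7 − 20q = 0, giving q = 52.7/20 = 2.635.

2.635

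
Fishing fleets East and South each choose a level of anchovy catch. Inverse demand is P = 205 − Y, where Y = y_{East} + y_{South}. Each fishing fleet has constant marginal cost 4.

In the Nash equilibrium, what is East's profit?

Fishing fleet East's profit: π = y_{East}(205 − (y_{East} + y_{South})) − 4y_{East}.
∂π/∂y_{East} = 201 − 2y_{East} − y_{South} = 0, so y_{East} = 100.5 − 0.5y_{South}.
The game is symmetric, so in equilibrium y_{South} = y_{East}: the reaction function gives 1.5y_{East} = 100.5, hence y_{East} = 67.
Price P = 205 − 134 = 71.
East's profit: (71 − 4)·67 = 4489.

4489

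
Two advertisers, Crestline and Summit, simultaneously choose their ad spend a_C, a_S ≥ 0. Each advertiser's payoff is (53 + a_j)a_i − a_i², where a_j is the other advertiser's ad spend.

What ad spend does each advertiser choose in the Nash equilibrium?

Crestline's payoff is (53 + a_S)a_C − a_C².
∂π/∂a_C = 53 + a_S − 2a_C = 0, so a_C = 26.5 + 0.5a_S.
Setting a_C = a_S in the reaction function: a_C = 26.5 + 0.5a_C, so a_C = 26.5 / 0.5 = 53.

53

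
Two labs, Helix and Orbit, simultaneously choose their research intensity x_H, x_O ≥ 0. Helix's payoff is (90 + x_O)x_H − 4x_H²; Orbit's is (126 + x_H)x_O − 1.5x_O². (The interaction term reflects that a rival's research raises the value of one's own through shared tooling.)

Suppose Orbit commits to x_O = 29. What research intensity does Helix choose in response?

14.875

Expanding Helix's payoff: 90x_H + x_Ox_H − 4x_H².
∂π/∂x_H = 90 + x_O − 8x_H = 0, so x_H = 11.25 + 0.125x_O.
At x_O = 29: x_H = 11.25 + 0.125·29 = 14.875.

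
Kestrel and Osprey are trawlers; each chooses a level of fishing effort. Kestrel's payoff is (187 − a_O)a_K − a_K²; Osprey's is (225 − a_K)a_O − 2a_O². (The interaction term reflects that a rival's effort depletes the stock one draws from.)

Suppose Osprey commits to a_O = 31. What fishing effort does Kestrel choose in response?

Expanding Kestrel's payoff: 187a_K − a_Oa_K − a_K².
∂π/∂a_K = 187 − a_O − 2a_K = 0, so a_K = 93.5 − 0.5a_O.
At a_O = 31: a_K = 93.5 − 0.5·31 = 78.

78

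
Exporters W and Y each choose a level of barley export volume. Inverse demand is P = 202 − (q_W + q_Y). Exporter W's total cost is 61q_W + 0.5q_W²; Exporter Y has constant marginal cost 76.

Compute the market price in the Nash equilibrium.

Exporter W's profit: π = q_W(202 − (q_W + q_Y)) − 61q_W − 0.5q_W².
∂π/∂q_W = 141 − 3q_W − q_Y = 0, so q_W = 47 − (1/3)q_Y.
For Y: ∂π/∂q_Y = 126 − 2q_Y − q_W = 0 ⇒ q_Y = 63 − 0.5q_W.
Solving the two reaction functions simultaneously: (1 − (−1/3)(−0.5))q_W = 47 − (1/3)·63, so (5/6)q_W = 26 and q_W = 31.2.
Then q_Y = 63 − 0.5·31.2 = 47.4.
Equilibrium price: P = 202 − 78.6 = 123.4.

123.4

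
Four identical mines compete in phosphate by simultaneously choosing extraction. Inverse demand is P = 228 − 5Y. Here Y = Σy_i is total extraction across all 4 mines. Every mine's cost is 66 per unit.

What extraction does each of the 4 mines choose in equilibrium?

A representative mine's profit is π_i = y_i(228 − 5Y) − 66y_i, with Y = y_i + Σ_{j≠i} y_j.
First-order condition: 162 − 10y_i − 5Σ_{j≠i} y_j = 0.
With identical mines, set every y_j = y: then 162 − 10y − 15y = 0, i.e. y = 162/25 = 6.48.

6.48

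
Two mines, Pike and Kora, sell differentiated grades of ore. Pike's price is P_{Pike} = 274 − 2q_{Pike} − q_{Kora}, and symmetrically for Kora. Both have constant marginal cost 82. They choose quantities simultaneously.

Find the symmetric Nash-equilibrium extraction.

38.4

Mine Pike's profit: π = q_{Pike}(274 − 2q_{Pike} − q_{Kora}) − 82q_{Pike}.
∂π/∂q_{Pike} = 192 − 4q_{Pike} − q_{Kora} = 0 ⇒ q_{Pike} = 48 − 0.25q_{Kora}.
The game is symmetric, so in equilibrium q_{Kora} = q_{Pike}: the reaction function gives 1.25q_{Pike} = 48, hence q_{Pike} = 38.4.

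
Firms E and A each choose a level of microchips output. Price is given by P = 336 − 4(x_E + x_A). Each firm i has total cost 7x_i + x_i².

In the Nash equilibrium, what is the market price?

Firm E's profit: π = x_E(336 − 4(x_E + x_A)) − 7x_E − x_E².
∂π/∂x_E = 329 − 10x_E − 4x_A = 0, so x_E = 32.9 − 0.4x_A.
The game is symmetric, so in equilibrium x_A = x_E: the reaction function gives 1.4x_E = 32.9, hence x_E = 23.5.
Equilibrium price: P = 336 − 4·47 = 148.

148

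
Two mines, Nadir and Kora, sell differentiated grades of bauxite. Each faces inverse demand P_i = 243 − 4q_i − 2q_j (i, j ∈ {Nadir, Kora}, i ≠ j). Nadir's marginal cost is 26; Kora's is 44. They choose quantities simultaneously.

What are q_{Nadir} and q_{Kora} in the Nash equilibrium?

22.3, 19.3

Mine Nadir's profit: π = q_{Nadir}(243 − 4q_{Nadir} − 2q_{Kora}) − 26q_{Nadir}.
∂π/∂q_{Nadir} = 217 − 8q_{Nadir} − 2q_{Kora} = 0 ⇒ q_{Nadir} = 27.125 − 0.25q_{Kora}.
Similarly q_{Kora} = 24.875 − 0.25q_{Nadir}.
Plugging q_{Kora} into Nadir's best response: q_{Nadir} = 27.125 − 0.25(24.875 − 0.25q_{Nadir}) ⇒ 0.9375q_{Nadir} = 669/32, so q_{Nadir} = 22.3.
Then q_{Kora} = 24.875 − 0.25·22.3 = 19.3.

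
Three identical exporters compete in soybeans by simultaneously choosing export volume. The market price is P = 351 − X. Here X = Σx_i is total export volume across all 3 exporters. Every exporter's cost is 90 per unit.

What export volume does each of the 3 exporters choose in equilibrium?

65.25

A representative exporter's profit is π_i = x_i(351 − X) − 90x_i, with X = x_i + Σ_{j≠i} x_j.
First-order condition: 261 − 2x_i − Σ_{j≠i} x_j = 0.
Imposing symmetry (x_j = x for all j) turns Σ_{j≠i} x_j into 2x, so 261 = 4x and x = 65.25.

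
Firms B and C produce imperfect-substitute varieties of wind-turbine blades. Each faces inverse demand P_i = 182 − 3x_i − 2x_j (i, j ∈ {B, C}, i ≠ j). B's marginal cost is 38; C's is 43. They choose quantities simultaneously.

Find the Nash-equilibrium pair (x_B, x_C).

18.3125, 17.0625

Firm B's profit: π = x_B(182 − 3x_B − 2x_C) − 38x_B.
∂π/∂x_B = 144 − 6x_B − 2x_C = 0 ⇒ x_B = 24 − (1/3)x_C.
Similarly x_C = 139/6 − (1/3)x_B.
Solving the two reaction functions simultaneously: (1 − (−1/3)(−1/3))x_B = 24 − (1/3)·(139/6), so (8/9)x_B = 293/18 and x_B = 18.3125.
Then x_C = 139/6 − (1/3)·18.3125 = 17.0625.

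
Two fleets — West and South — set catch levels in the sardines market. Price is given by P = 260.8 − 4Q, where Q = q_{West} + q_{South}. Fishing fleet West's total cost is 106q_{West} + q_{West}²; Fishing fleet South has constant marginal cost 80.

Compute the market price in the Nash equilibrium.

Fishing fleet West's profit: π = q_{West}(260.8 − 4(q_{West} + q_{South})) − 106q_{West} − q_{West}².
∂π/∂q_{West} = 154.8 − 10q_{West} − 4q_{South} = 0, so q_{West} = 15.48 − 0.4q_{South}.
For South: ∂π/∂q_{South} = 180.8 − 8q_{South} − 4q_{West} = 0 ⇒ q_{South} = 22.6 − 0.5q_{West}.
Solving the two reaction functions simultaneously: (1 − (−0.4)(−0.5))q_{West} = 15.48 − 0.4·22.6, so 0.8q_{West} = 6.44 and q_{West} = 8.05.
Then q_{South} = 22.6 − 0.5·8.05 = 18.575.
Equilibrium price: P = 260.8 − 4·26.625 = 154.3.

154.3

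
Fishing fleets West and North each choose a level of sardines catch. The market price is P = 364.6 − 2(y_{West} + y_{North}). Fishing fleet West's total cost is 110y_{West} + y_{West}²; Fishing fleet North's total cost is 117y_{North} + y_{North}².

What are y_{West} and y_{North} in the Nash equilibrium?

Fishing fleet West's profit: π = y_{West}(364.6 − 2(y_{West} + y_{North})) − 110y_{West} − y_{West}².
∂π/∂y_{West} = 254.6 − 6y_{West} − 2y_{North} = 0, so y_{West} = 1273/30 − (1/3)y_{North}.
By the same steps for North: y_{North} = 619/15 − (1/3)y_{West}.
Substituting the second reaction function into the first: y_{West} = 1273/30 − (1/3)(619/15 − (1/3)y_{West}), which gives (8/9)y_{West} = 2581/90 ⇒ y_{West} = 32.2625.
Then y_{North} = 619/15 − (1/3)·32.2625 = 30.5125.

32.2625, 30.5125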